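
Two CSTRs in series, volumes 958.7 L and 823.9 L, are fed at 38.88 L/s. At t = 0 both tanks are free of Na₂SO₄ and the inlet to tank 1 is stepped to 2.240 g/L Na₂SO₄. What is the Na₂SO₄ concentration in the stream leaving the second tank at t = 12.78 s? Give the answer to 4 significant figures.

0.2431 g/L

Time constants: τᵢ = Vᵢ/Q for each well-mixed tank.
τ₁ = 958.7/38.88 = 24.6579 s; τ₂ = 823.9/38.88 = 21.1908 s.
Solving the cascade with C₁(0)=C₂(0)=0 gives C₂(t) = C_in[1 − (τ₁ e^(−t/τ₁) − τ₂ e^(−t/τ₂))/(τ₁ − τ₂)].
At t = 12.78: e^(−t/τ₁) = 0.595537, e^(−t/τ₂) = 0.547118.
C₂ = 2.240·[1 − (24.6579·0.595537 − 21.1908·0.547118)/(3.46708)] = 2.240·0.108526 = 0.243098 g/L.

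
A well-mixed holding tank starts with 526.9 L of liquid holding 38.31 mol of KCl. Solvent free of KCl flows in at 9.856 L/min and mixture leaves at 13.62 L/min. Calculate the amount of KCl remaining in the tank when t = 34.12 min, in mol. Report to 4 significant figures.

Total volume: dV/dt = Q_in − Q_out = -3.76400 L/min, so V(t) = 526.9 − 3.76400 t and V(34.12) = 398.472 L.
Species balance (pure solvent in): dm/dt = −Q_out · m/V(t).
Separate: dm/m = −Q_out dt/V(t) ⇒ ln(m/m₀) = −(Q_out/(Q_in−Q_out)) ln(V/V₀).
m = m₀ (V₀/V)^(Q_out/(Q_in−Q_out)) = 38.31 × (526.9/398.472)^(-3.61849) = 13.9406 mol.

13.94 mol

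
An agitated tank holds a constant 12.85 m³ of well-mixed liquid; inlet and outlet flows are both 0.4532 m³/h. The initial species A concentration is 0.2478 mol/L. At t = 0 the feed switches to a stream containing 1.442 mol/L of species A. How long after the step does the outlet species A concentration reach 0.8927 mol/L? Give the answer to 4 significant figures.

22.02 h

Species balance: V dC/dt = Q(C_in − C) ⇒ τ = V/Q = 28.3539 h.
C(t) = C_in + (C₀ − C_in) e^(−t/τ). Set C = 0.8927 and solve for t:
e^(−t/τ) = (C − C_in)/(C₀ − C_in) = (0.8927 − 1.442)/(0.2478 − 1.442) = 0.459973
t = −τ ln(…) = 28.3539 × 0.776587 = 22.0193 h.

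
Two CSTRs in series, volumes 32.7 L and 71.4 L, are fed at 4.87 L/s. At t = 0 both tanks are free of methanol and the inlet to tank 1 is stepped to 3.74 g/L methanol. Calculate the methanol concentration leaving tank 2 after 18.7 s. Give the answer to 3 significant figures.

2.01 g/L

Each tank obeys Vᵢ dCᵢ/dt = Q(Cᵢ₋₁ − Cᵢ), so τᵢ = Vᵢ/Q.
τ₁ = 32.7/4.87 = 6.7146 s; τ₂ = 71.4/4.87 = 14.661 s.
Tank 1: C₁ = C_in(1 − e^(−t/τ₁)). Tank 2 (τ₁ ≠ τ₂): C₂ = C_in[1 − (τ₁ e^(−t/τ₁) − τ₂ e^(−t/τ₂))/(τ₁ − τ₂)].
At t = 18.7: e^(−t/τ₁) = 0.061730, e^(−t/τ₂) = 0.27930.
C₂ = 3.74·[1 − (6.7146·0.061730 − 14.661·0.27930)/(-7.9466)] = 3.74·0.53687 = 2.0079 g/L.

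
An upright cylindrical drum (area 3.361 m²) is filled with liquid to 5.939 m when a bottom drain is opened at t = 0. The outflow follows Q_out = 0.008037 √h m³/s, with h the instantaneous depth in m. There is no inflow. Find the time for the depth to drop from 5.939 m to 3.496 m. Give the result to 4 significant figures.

With no inflow, A dh/dt = −0.008037 √h.
This is separable: 2 d(√h)/dt = −0.008037/A, so √h = √h₀ − (0.008037/(2A)) t.
t = 2A(√h₀ − √h)/0.008037 = 2·3.361·(√5.939 − √3.496)/0.008037
  = 6.72200 × (2.43701 − 1.86976) / 0.008037 = 474.435 s.

474.4 s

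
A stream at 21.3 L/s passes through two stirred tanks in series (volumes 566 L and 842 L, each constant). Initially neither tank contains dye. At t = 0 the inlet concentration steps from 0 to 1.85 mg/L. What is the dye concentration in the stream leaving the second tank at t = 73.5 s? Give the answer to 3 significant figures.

1.21 mg/L

Each tank obeys Vᵢ dCᵢ/dt = Q(Cᵢ₋₁ − Cᵢ), so τᵢ = Vᵢ/Q.
τ₁ = 566/21.3 = 26.573 s; τ₂ = 842/21.3 = 39.531 s.
Tank 1: C₁ = C_in(1 − e^(−t/τ₁)). Tank 2 (τ₁ ≠ τ₂): C₂ = C_in[1 − (τ₁ e^(−t/τ₁) − τ₂ e^(−t/τ₂))/(τ₁ − τ₂)].
At t = 73.5: e^(−t/τ₁) = 0.062914, e^(−t/τ₂) = 0.15578.
C₂ = 1.85·[1 − (26.573·0.062914 − 39.531·0.15578)/(-12.958)] = 1.85·0.65378 = 1.2095 mg/L.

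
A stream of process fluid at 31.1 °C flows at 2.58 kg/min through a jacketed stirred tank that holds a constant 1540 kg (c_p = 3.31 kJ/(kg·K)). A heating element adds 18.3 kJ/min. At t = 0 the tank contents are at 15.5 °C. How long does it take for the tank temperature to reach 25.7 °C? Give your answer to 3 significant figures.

Heat balance on the well-mixed liquid: M c_p dT/dt = ṁ c_p (T_in − T) + 18.3.
τ = M/ṁ = 596.90 min; T_ss = T_in + Q̇/(ṁ c_p) = 33.243 °C.
T(t) = T_ss + (T₀ − T_ss) e^(−t/τ). Set T = 25.7:
e^(−t/τ) = (25.7 − 33.243)/(15.5 − 33.243) = 0.42512
t = −596.90 · ln(0.42512) = 510.57 min.

511 min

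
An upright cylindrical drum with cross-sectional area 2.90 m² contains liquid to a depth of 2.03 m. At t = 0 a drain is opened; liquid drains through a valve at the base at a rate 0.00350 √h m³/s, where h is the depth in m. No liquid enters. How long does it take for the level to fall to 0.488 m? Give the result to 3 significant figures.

1200 s

Unsteady balance on liquid volume: A dh/dt = −0.00350 √h.
Separate and integrate: 2(√h − √h₀) = −(0.00350/A) t.
t = 2A(√h₀ − √h)/0.00350 = 2·2.90·(√2.03 − √0.488)/0.00350
  = 5.8000 × (1.4248 − 0.69857) / 0.00350 = 1203.4 s.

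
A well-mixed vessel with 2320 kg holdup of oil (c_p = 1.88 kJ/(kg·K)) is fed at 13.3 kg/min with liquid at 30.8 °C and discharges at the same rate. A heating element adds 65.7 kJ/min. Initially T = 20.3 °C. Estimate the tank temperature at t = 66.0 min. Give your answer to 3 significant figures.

Heat balance on the well-mixed liquid: M c_p dT/dt = ṁ c_p (T_in − T) + 65.7.
Rearrange: dT/dt = (T_ss − T)/τ with τ = M/ṁ = 174.44 min and T_ss = T_in + Q̇/(ṁ c_p) = 33.428 °C.
Integrating: T(t) = T_ss + (T₀ − T_ss) e^(−t/τ).
T(66.0) = 33.428 + (-13.128)·e^(−66.0/174.44) = 33.428 + (-13.128)·0.68498 = 24.435 °C.

24.4 °C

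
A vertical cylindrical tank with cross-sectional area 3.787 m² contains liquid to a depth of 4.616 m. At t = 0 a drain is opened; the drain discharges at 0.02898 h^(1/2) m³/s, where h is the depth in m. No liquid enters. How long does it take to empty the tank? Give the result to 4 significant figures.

With no inflow, A dh/dt = −0.02898 √h.
Separate and integrate: 2(√h − √h₀) = −(0.02898/A) t.
Tank is empty when √h = 0: t_empty = 2A√h₀/0.02898.
t_empty = 2·3.787·√4.616/0.02898 = 7.57400·2.14849/0.02898 = 561.513 s.

561.5 s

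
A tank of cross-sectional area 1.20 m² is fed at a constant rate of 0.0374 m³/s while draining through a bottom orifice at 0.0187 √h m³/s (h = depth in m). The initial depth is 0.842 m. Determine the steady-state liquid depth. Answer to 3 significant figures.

4.00 m

Volume balance on the tank: A dh/dt = Q_in − 0.0187 √h. At steady state dh/dt = 0:
Q_in = 0.0187 √h_ss ⇒ √h_ss = 0.0374/0.0187 = 2.0000.
h_ss = 2.0000² = 4.0000 m. (Since h₀ = 0.842 m < h_ss, the level will rise toward this value.)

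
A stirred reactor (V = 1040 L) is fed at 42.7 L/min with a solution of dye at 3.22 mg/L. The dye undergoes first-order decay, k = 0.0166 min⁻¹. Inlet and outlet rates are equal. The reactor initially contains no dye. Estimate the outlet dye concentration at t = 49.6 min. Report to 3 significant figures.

Accumulation = in − out − consumed: V dC/dt = Q C_in − Q C − k V C.
dC/dt = (Q/V) C_in − (Q/V + k) C; effective rate a = Q/V + k = 0.041058 + 0.0166 = 0.057658 min⁻¹.
C_ss = Q C_in/(Q + kV) = 2.2929 mg/L; C(t) = C_ss + (C₀ − C_ss) e^(−a t).
C(49.6) = 2.2929 + (-2.2929)·e^(−0.057658·49.6) = 2.2929 + (-2.2929)·0.057279 = 2.1616 mg/L.

2.16 mg/L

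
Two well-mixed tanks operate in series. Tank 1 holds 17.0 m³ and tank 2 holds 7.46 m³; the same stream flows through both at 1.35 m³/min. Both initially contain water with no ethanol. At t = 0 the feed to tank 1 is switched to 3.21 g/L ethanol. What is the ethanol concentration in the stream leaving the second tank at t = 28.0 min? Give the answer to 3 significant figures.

2.61 g/L

Each tank obeys Vᵢ dCᵢ/dt = Q(Cᵢ₋₁ − Cᵢ), so τᵢ = Vᵢ/Q.
τ₁ = 17.0/1.35 = 12.593 min; τ₂ = 7.46/1.35 = 5.5259 min.
Tank 1: C₁ = C_in(1 − e^(−t/τ₁)). Tank 2 (τ₁ ≠ τ₂): C₂ = C_in[1 − (τ₁ e^(−t/τ₁) − τ₂ e^(−t/τ₂))/(τ₁ − τ₂)].
At t = 28.0: e^(−t/τ₁) = 0.10823, e^(−t/τ₂) = 0.0063011.
C₂ = 3.21·[1 − (12.593·0.10823 − 5.5259·0.0063011)/(7.0667)] = 3.21·0.81207 = 2.6067 g/L.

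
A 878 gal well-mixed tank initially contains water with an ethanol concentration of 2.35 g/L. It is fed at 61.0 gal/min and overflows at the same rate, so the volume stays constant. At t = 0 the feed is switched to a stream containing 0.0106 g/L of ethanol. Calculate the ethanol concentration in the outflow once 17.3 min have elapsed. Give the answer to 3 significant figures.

Unsteady species balance (constant V, well mixed): V dC/dt = Q(C_in − C).
So dC/dt = (C_in − C)/τ with τ = V/Q = 878/61.0 = 14.393 min.
This is linear first-order; C(t) = C_in + (C₀ − C_in) e^(−t/τ).
C(17.3) = 0.0106 + (2.35 − 0.0106)·e^(−17.3/14.393) = 0.0106 + (2.3394)·0.30061 = 0.71385 g/L.

0.714 g/L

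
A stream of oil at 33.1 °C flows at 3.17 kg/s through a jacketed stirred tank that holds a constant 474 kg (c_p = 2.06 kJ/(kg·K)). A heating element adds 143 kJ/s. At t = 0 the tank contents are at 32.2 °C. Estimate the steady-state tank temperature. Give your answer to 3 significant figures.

55.0 °C

Unsteady energy balance on the tank contents: M c_p dT/dt = ṁ c_p (T_in − T) + 143.
At steady state dT/dt = 0 ⇒ T_ss = T_in + Q̇/(ṁ c_p) = 33.1 + 143/(3.17·2.06) = 54.998 °C.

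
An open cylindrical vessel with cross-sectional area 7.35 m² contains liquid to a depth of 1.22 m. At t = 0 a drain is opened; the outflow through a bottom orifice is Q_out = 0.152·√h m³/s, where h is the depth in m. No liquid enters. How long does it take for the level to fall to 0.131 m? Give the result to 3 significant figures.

A dh/dt = −Q_out = −0.152 √h.
This is separable: 2 d(√h)/dt = −0.152/A, so √h = √h₀ − (0.152/(2A)) t.
t = 2A(√h₀ − √h)/0.152 = 2·7.35·(√1.22 − √0.131)/0.152
  = 14.700 × (1.1045 − 0.36194) / 0.152 = 71.817 s.

71.8 s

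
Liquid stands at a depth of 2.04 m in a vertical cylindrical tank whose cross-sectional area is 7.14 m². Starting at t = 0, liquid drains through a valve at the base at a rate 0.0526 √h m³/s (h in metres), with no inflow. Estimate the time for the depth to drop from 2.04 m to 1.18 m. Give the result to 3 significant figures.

Mass balance (ρ constant): A dh/dt = −0.0526 √h.
This is separable: 2 d(√h)/dt = −0.0526/A, so √h = √h₀ − (0.0526/(2A)) t.
t = 2A(√h₀ − √h)/0.0526 = 2·7.14·(√2.04 − √1.18)/0.0526
  = 14.280 × (1.4283 − 1.0863) / 0.0526 = 92.849 s.

92.8 s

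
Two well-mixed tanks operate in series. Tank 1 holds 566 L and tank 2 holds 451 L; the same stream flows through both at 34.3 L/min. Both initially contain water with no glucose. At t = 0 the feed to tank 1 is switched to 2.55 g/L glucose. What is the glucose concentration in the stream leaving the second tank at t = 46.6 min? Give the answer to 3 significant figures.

Time constants: τᵢ = Vᵢ/Q for each well-mixed tank.
τ₁ = 566/34.3 = 16.501 min; τ₂ = 451/34.3 = 13.149 min.
Tank 1: C₁ = C_in(1 − e^(−t/τ₁)). Tank 2 (τ₁ ≠ τ₂): C₂ = C_in[1 − (τ₁ e^(−t/τ₁) − τ₂ e^(−t/τ₂))/(τ₁ − τ₂)].
At t = 46.6: e^(−t/τ₁) = 0.059368, e^(−t/τ₂) = 0.028895.
C₂ = 2.55·[1 − (16.501·0.059368 − 13.149·0.028895)/(3.3528)] = 2.55·0.82112 = 2.0939 g/L.

2.09 g/L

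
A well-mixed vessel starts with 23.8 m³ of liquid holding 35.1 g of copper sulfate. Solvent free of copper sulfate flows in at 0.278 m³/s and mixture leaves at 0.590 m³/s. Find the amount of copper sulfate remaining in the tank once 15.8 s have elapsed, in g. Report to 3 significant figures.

Total volume: dV/dt = Q_in − Q_out = -0.31200 m³/s, so V(t) = 23.8 − 0.31200 t and V(15.8) = 18.870 m³.
No copper sulfate enters, so dm/dt = −Q_out · (m/V).
dm/m = −Q_out dt/(V₀ − 0.31200 t); integrating gives ln(m/m₀) = −(Q_out/(Q_in−Q_out)) ln(V/V₀).
m = m₀ (V₀/V)^(Q_out/(Q_in−Q_out)) = 35.1 × (23.8/18.870)^(-1.8910) = 22.631 g.

22.6 g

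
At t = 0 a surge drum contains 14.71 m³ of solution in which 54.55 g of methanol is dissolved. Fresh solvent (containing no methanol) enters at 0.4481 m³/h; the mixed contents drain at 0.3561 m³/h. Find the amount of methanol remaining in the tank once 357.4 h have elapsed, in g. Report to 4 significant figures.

Total volume: dV/dt = Q_in − Q_out = 0.0920000 m³/h, so V(t) = 14.71 + 0.0920000 t and V(357.4) = 47.5908 m³.
No methanol enters, so dm/dt = −Q_out · (m/V).
dm/m = −Q_out dt/(V₀ + 0.0920000 t); integrating gives ln(m/m₀) = −(Q_out/(Q_in−Q_out)) ln(V/V₀).
m = m₀ (V₀/V)^(Q_out/(Q_in−Q_out)) = 54.55 × (14.71/47.5908)^(3.87065) = 0.579574 g.

0.5796 g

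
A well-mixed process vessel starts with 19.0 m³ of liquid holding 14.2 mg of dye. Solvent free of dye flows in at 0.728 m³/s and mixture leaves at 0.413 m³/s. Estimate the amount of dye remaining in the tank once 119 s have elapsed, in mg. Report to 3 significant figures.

Total volume: dV/dt = Q_in − Q_out = 0.31500 m³/s, so V(t) = 19.0 + 0.31500 t and V(119) = 56.485 m³.
No dye enters, so dm/dt = −Q_out · (m/V).
Separate: dm/m = −Q_out dt/V(t) ⇒ ln(m/m₀) = −(Q_out/(Q_in−Q_out)) ln(V/V₀).
m = m₀ (V₀/V)^(Q_out/(Q_in−Q_out)) = 14.2 × (19.0/56.485)^(1.3111) = 3.4033 mg.

3.40 mg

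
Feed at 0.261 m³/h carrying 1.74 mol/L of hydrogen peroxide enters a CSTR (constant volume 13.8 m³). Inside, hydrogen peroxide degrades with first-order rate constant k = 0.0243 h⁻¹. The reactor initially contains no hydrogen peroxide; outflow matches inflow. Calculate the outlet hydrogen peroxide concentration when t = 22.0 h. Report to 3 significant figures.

V dC/dt = Q(C_in − C) − k V C.
dC/dt = (Q/V) C_in − (Q/V + k) C; effective rate a = Q/V + k = 0.018913 + 0.0243 = 0.043213 h⁻¹.
C_ss = Q C_in/(Q + kV) = 0.76155 mol/L; C(t) = C_ss + (C₀ − C_ss) e^(−a t).
C(22.0) = 0.76155 + (-0.76155)·e^(−0.043213·22.0) = 0.76155 + (-0.76155)·0.38648 = 0.46723 mol/L.

0.467 mol/L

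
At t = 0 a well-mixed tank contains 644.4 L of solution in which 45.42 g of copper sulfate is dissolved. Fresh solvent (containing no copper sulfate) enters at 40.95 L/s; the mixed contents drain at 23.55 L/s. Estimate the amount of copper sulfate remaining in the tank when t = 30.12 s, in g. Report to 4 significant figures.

20.30 g

Total volume: dV/dt = Q_in − Q_out = 17.4000 L/s, so V(t) = 644.4 + 17.4000 t and V(30.12) = 1168.49 L.
Solute balance: dm/dt = 0 − Q_out C = −Q_out m/V(t).
dm/m = −Q_out dt/(V₀ + 17.4000 t); integrating gives ln(m/m₀) = −(Q_out/(Q_in−Q_out)) ln(V/V₀).
m = m₀ (V₀/V)^(Q_out/(Q_in−Q_out)) = 45.42 × (644.4/1168.49)^(1.35345) = 20.2966 g.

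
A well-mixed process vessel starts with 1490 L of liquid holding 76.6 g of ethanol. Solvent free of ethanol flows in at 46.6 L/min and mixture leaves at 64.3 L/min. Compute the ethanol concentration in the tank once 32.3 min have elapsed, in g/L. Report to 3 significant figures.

0.0144 g/L

Total volume: dV/dt = Q_in − Q_out = -17.700 L/min, so V(t) = 1490 − 17.700 t and V(32.3) = 918.29 L.
Solute balance: dm/dt = 0 − Q_out C = −Q_out m/V(t).
Separate: dm/m = −Q_out dt/V(t) ⇒ ln(m/m₀) = −(Q_out/(Q_in−Q_out)) ln(V/V₀).
m = m₀ (V₀/V)^(Q_out/(Q_in−Q_out)) = 76.6 × (1490/918.29)^(-3.6328) = 13.201 g.
C = m/V = 13.201/918.29 = 0.014375 g/L.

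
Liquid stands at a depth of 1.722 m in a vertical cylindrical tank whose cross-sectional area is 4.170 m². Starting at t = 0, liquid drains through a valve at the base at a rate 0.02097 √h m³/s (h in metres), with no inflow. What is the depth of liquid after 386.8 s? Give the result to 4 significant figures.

Mass balance (ρ constant): A dh/dt = −0.02097 √h.
Separate and integrate: 2(√h − √h₀) = −(0.02097/A) t.
√h = √1.722 − 0.02097·386.8/(2·4.170) = 1.31225 − 0.972565 = 0.339685.
h = 0.339685² = 0.115386 m.

0.1154 m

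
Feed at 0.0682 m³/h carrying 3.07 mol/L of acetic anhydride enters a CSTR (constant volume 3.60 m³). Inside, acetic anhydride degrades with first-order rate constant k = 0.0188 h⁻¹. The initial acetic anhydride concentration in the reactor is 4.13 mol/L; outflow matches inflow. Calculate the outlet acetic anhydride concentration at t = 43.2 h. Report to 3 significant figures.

Accumulation = in − out − consumed: V dC/dt = Q C_in − Q C − k V C.
dC/dt = (Q/V) C_in − (Q/V + k) C; effective rate a = Q/V + k = 0.018944 + 0.0188 = 0.037744 h⁻¹.
C_ss = Q C_in/(Q + kV) = 1.5409 mol/L; C(t) = C_ss + (C₀ − C_ss) e^(−a t).
C(43.2) = 1.5409 + (2.5891)·e^(−0.037744·43.2) = 1.5409 + (2.5891)·0.19582 = 2.0479 mol/L.

2.05 mol/L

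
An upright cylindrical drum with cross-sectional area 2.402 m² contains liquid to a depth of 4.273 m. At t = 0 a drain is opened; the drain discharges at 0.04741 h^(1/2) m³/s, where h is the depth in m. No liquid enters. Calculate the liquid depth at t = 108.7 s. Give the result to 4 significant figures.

Accumulation of liquid (constant cross-section A): A dh/dt = −0.04741 √h.
This is separable: 2 d(√h)/dt = −0.04741/A, so √h = √h₀ − (0.04741/(2A)) t.
√h = √4.273 − 0.04741·108.7/(2·2.402) = 2.06712 − 1.07275 = 0.994379.
h = 0.994379² = 0.988789 m.

0.9888 m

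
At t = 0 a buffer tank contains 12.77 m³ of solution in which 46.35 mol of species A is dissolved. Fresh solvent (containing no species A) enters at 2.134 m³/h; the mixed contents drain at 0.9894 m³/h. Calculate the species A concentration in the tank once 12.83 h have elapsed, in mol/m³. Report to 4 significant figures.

0.8711 mol/m³

Total volume: dV/dt = Q_in − Q_out = 1.14460 m³/h, so V(t) = 12.77 + 1.14460 t and V(12.83) = 27.4552 m³.
Solute balance: dm/dt = 0 − Q_out C = −Q_out m/V(t).
dm/m = −Q_out dt/(V₀ + 1.14460 t); integrating gives ln(m/m₀) = −(Q_out/(Q_in−Q_out)) ln(V/V₀).
m = m₀ (V₀/V)^(Q_out/(Q_in−Q_out)) = 46.35 × (12.77/27.4552)^(0.864407) = 23.9162 mol.
C = m/V = 23.9162/27.4552 = 0.871097 mol/m³.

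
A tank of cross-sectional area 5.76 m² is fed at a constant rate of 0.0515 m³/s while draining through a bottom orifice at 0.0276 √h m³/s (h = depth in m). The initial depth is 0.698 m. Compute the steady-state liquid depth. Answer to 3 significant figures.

3.48 m

A dh/dt = Q_in − 0.0276 √h. Steady state requires inflow = outflow:
Q_in = 0.0276 √h_ss ⇒ √h_ss = 0.0515/0.0276 = 1.8659.
h_ss = 1.8659² = 3.4817 m. (Since h₀ = 0.698 m < h_ss, the level will rise toward this value.)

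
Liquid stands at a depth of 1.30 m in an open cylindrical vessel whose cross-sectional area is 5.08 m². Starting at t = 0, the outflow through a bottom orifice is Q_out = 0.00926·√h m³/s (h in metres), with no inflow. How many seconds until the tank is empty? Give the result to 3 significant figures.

With no inflow, A dh/dt = −0.00926 √h.
Separate and integrate: 2(√h − √h₀) = −(0.00926/A) t.
Tank is empty when √h = 0: t_empty = 2A√h₀/0.00926.
t_empty = 2·5.08·√1.30/0.00926 = 10.160·1.1402/0.00926 = 1251.0 s.

1250 s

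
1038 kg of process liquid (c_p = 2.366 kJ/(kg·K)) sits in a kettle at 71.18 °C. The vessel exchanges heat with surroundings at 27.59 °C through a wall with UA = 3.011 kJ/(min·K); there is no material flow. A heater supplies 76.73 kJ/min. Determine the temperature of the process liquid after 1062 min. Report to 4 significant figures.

Lumped-capacitance energy balance: M c_p dT/dt = UA(T_amb − T) + Q̇.
dT/dt = (T_ss − T)/τ with T_ss = T_amb + Q̇/UA = 27.59 + 76.73/3.011 = 53.0732 °C, τ = M c_p/UA = 1038·2.366/3.011 = 815.645 min.
Solution: T(t) = T_ss + (T₀ − T_ss) e^(−t/τ).
T(1062) = 53.0732 + (18.1068)·0.271977 = 57.9979 °C.

58.00 °C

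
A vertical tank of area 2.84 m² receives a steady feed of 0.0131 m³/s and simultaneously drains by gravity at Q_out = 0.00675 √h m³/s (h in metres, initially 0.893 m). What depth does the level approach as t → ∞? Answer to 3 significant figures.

3.77 m

A dh/dt = Q_in − 0.00675 √h. Steady state requires inflow = outflow:
Q_in = 0.00675 √h_ss ⇒ √h_ss = 0.0131/0.00675 = 1.9407.
h_ss = 1.9407² = 3.7665 m. (Since h₀ = 0.893 m < h_ss, the level will rise toward this value.)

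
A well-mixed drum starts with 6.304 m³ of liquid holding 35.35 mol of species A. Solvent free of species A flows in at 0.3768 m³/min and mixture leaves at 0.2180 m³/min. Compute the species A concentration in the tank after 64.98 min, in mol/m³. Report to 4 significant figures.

0.5618 mol/m³

Total volume: dV/dt = Q_in − Q_out = 0.158800 m³/min, so V(t) = 6.304 + 0.158800 t and V(64.98) = 16.6228 m³.
No species A enters, so dm/dt = −Q_out · (m/V).
Separate: dm/m = −Q_out dt/V(t) ⇒ ln(m/m₀) = −(Q_out/(Q_in−Q_out)) ln(V/V₀).
m = m₀ (V₀/V)^(Q_out/(Q_in−Q_out)) = 35.35 × (6.304/16.6228)^(1.37280) = 9.33944 mol.
C = m/V = 9.33944/16.6228 = 0.561844 mol/m³.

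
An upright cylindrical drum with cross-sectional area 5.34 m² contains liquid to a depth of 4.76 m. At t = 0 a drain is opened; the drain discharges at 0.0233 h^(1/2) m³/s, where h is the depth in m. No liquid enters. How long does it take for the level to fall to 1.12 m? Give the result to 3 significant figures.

515 s

A dh/dt = −Q_out = −0.0233 √h.
∫ h^(−1/2) dh = −(0.0233/A) ∫ dt, giving 2√h = 2√h₀ − (0.0233/A) t.
t = 2A(√h₀ − √h)/0.0233 = 2·5.34·(√4.76 − √1.12)/0.0233
  = 10.680 × (2.1817 − 1.0583) / 0.0233 = 514.95 s.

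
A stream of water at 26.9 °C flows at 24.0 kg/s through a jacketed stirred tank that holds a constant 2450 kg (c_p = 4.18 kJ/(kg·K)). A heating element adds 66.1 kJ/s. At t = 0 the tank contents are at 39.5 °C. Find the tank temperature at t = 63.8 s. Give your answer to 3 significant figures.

34.0 °C

Energy balance: M c_p dT/dt = ṁ c_p (T_in − T) + 66.1.
Rearrange: dT/dt = (T_ss − T)/τ with τ = M/ṁ = 102.08 s and T_ss = T_in + Q̇/(ṁ c_p) = 27.559 °C.
Integrating: T(t) = T_ss + (T₀ − T_ss) e^(−t/τ).
T(63.8) = 27.559 + (11.941)·e^(−63.8/102.08) = 27.559 + (11.941)·0.53527 = 33.951 °C.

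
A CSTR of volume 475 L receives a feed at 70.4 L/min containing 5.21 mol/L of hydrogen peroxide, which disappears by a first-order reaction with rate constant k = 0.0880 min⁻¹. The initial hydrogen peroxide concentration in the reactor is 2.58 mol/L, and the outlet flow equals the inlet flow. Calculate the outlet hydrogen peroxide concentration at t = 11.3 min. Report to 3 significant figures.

Accumulation = in − out − consumed: V dC/dt = Q C_in − Q C − k V C.
dC/dt = (Q/V) C_in − (Q/V + k) C; effective rate a = Q/V + k = 0.14821 + 0.0880 = 0.23621 min⁻¹.
C_ss = Q C_in/(Q + kV) = 3.2690 mol/L; C(t) = C_ss + (C₀ − C_ss) e^(−a t).
C(11.3) = 3.2690 + (-0.68902)·e^(−0.23621·11.3) = 3.2690 + (-0.68902)·0.069309 = 3.2213 mol/L.

3.22 mol/L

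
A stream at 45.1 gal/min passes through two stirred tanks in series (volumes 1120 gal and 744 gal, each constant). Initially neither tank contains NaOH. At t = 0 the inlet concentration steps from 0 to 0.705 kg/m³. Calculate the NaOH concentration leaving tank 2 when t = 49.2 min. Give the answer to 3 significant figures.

0.486 kg/m³

Each tank obeys Vᵢ dCᵢ/dt = Q(Cᵢ₋₁ − Cᵢ), so τᵢ = Vᵢ/Q.
τ₁ = 1120/45.1 = 24.834 min; τ₂ = 744/45.1 = 16.497 min.
Tank 1: C₁ = C_in(1 − e^(−t/τ₁)). Tank 2 (τ₁ ≠ τ₂): C₂ = C_in[1 − (τ₁ e^(−t/τ₁) − τ₂ e^(−t/τ₂))/(τ₁ − τ₂)].
At t = 49.2: e^(−t/τ₁) = 0.13791, e^(−t/τ₂) = 0.050670.
C₂ = 0.705·[1 − (24.834·0.13791 − 16.497·0.050670)/(8.3370)] = 0.705·0.68948 = 0.48608 kg/m³.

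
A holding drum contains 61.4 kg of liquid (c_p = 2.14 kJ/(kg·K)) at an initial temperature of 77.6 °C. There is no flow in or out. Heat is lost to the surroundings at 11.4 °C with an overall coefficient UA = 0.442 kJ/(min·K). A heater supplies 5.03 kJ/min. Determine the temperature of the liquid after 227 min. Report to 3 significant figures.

Energy balance: M c_p dT/dt = −UA(T − T_amb) + Q̇.
dT/dt = (T_ss − T)/τ with T_ss = T_amb + Q̇/UA = 11.4 + 5.03/0.442 = 22.780 °C, τ = M c_p/UA = 61.4·2.14/0.442 = 297.28 min.
Solution: T(t) = T_ss + (T₀ − T_ss) e^(−t/τ).
T(227) = 22.780 + (54.820)·0.46599 = 48.325 °C.

48.3 °C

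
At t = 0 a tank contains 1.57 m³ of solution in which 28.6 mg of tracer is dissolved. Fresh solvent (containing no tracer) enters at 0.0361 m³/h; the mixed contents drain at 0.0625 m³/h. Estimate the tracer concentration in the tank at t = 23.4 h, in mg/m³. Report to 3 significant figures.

Let m(t) be the amount of tracer. Volume: V(t) = V₀ + (Q_in − Q_out) t = 1.57 − 0.026400 t; V(23.4) = 0.95224 m³.
No tracer enters, so dm/dt = −Q_out · (m/V).
Separate: dm/m = −Q_out dt/V(t) ⇒ ln(m/m₀) = −(Q_out/(Q_in−Q_out)) ln(V/V₀).
m = m₀ (V₀/V)^(Q_out/(Q_in−Q_out)) = 28.6 × (1.57/0.95224)^(-2.3674) = 8.7553 mg.
C = m/V = 8.7553/0.95224 = 9.1945 mg/m³.

9.19 mg/m³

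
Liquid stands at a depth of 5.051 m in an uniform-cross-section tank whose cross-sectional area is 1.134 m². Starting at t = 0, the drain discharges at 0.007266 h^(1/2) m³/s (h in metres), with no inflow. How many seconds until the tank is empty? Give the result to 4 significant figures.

A dh/dt = −Q_out = −0.007266 √h.
∫ h^(−1/2) dh = −(0.007266/A) ∫ dt, giving 2√h = 2√h₀ − (0.007266/A) t.
Tank is empty when √h = 0: t_empty = 2A√h₀/0.007266.
t_empty = 2·1.134·√5.051/0.007266 = 2.26800·2.24744/0.007266 = 701.514 s.

701.5 s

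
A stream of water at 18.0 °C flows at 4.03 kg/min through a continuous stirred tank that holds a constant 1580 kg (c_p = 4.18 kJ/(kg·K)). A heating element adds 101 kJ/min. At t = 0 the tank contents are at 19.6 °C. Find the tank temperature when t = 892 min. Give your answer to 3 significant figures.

23.5 °C

M c_p dT/dt = ṁ c_p (T_in − T) + Q̇.
Rearrange: dT/dt = (T_ss − T)/τ with τ = M/ṁ = 392.06 min and T_ss = T_in + Q̇/(ṁ c_p) = 23.996 °C.
Integrating: T(t) = T_ss + (T₀ − T_ss) e^(−t/τ).
T(892) = 23.996 + (-4.3957)·e^(−892/392.06) = 23.996 + (-4.3957)·0.10278 = 23.544 °C.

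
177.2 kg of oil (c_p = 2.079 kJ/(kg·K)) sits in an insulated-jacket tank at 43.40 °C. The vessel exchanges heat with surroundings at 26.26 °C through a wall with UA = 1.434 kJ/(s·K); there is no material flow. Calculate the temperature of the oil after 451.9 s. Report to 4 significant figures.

29.21 °C

Lumped-capacitance energy balance: M c_p dT/dt = UA(T_amb − T).
dT/dt = (T_ss − T)/τ with T_ss = T_amb = 26.2600 °C, τ = M c_p/UA = 177.2·2.079/1.434 = 256.903 s.
Integrating: T(t) = T_ss + (T₀ − T_ss) e^(−t/τ).
T(451.9) = 26.2600 + (17.1400)·0.172212 = 29.2117 °C.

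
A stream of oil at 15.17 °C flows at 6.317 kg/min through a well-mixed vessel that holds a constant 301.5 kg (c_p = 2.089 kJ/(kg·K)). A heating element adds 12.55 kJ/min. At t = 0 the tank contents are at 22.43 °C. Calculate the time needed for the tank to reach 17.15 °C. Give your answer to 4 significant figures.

First-law balance (no shaft work): M c_p dT/dt = ṁ c_p (T_in − T) + 12.55.
τ = M/ṁ = 47.7284 min; T_ss = T_in + Q̇/(ṁ c_p) = 16.1210 °C.
T(t) = T_ss + (T₀ − T_ss) e^(−t/τ). Set T = 17.15:
e^(−t/τ) = (17.15 − 16.1210)/(22.43 − 16.1210) = 0.163096
t = −47.7284 · ln(0.163096) = 86.5513 min.

86.55 min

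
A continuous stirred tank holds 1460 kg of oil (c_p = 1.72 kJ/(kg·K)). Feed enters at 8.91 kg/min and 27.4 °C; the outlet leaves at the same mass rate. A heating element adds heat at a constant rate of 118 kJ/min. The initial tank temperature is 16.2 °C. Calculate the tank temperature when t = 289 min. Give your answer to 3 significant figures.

31.9 °C

Unsteady energy balance on the tank contents: M c_p dT/dt = ṁ c_p (T_in − T) + 118.
Rearrange: dT/dt = (T_ss − T)/τ with τ = M/ṁ = 163.86 min and T_ss = T_in + Q̇/(ṁ c_p) = 35.100 °C.
Integrating: T(t) = T_ss + (T₀ − T_ss) e^(−t/τ).
T(289) = 35.100 + (-18.900)·e^(−289/163.86) = 35.100 + (-18.900)·0.17141 = 31.860 °C.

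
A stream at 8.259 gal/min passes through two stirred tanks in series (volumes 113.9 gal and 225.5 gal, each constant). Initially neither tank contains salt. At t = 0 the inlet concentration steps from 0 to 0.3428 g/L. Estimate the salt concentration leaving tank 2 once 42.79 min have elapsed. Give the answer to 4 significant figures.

0.2140 g/L

Species balance on tank i: dCᵢ/dt = (Cᵢ₋₁ − Cᵢ)/τᵢ with τᵢ = Vᵢ/Q.
τ₁ = 113.9/8.259 = 13.7910 min; τ₂ = 225.5/8.259 = 27.3035 min.
Tank 1: C₁ = C_in(1 − e^(−t/τ₁)). Tank 2 (τ₁ ≠ τ₂): C₂ = C_in[1 − (τ₁ e^(−t/τ₁) − τ₂ e^(−t/τ₂))/(τ₁ − τ₂)].
At t = 42.79: e^(−t/τ₁) = 0.0449257, e^(−t/τ₂) = 0.208629.
C₂ = 0.3428·[1 − (13.7910·0.0449257 − 27.3035·0.208629)/(-13.5125)] = 0.3428·0.624293 = 0.214008 g/L.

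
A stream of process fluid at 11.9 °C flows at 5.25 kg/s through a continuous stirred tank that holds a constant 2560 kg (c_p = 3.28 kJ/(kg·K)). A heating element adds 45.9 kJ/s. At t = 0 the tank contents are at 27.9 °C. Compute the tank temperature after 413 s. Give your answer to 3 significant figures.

20.3 °C

Heat balance on the well-mixed liquid: M c_p dT/dt = ṁ c_p (T_in − T) + 45.9.
Rearrange: dT/dt = (T_ss − T)/τ with τ = M/ṁ = 487.62 s and T_ss = T_in + Q̇/(ṁ c_p) = 14.566 °C.
Integrating: T(t) = T_ss + (T₀ − T_ss) e^(−t/τ).
T(413) = 14.566 + (13.334)·e^(−413/487.62) = 14.566 + (13.334)·0.42871 = 20.282 °C.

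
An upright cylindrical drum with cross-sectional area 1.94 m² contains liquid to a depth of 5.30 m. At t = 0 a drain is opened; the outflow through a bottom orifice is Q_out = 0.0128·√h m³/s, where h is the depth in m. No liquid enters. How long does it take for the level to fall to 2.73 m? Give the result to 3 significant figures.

197 s

Volume balance on the tank: A dh/dt = −0.0128 √h.
This is separable: 2 d(√h)/dt = −0.0128/A, so √h = √h₀ − (0.0128/(2A)) t.
t = 2A(√h₀ − √h)/0.0128 = 2·1.94·(√5.30 − √2.73)/0.0128
  = 3.8800 × (2.3022 − 1.6523) / 0.0128 = 197.00 s.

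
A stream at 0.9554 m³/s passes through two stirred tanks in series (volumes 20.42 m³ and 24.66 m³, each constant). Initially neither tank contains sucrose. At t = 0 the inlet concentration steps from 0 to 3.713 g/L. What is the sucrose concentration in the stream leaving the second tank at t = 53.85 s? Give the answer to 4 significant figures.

2.472 g/L

Each tank obeys Vᵢ dCᵢ/dt = Q(Cᵢ₋₁ − Cᵢ), so τᵢ = Vᵢ/Q.
τ₁ = 20.42/0.9554 = 21.3732 s; τ₂ = 24.66/0.9554 = 25.8112 s.
Solving the cascade with C₁(0)=C₂(0)=0 gives C₂(t) = C_in[1 − (τ₁ e^(−t/τ₁) − τ₂ e^(−t/τ₂))/(τ₁ − τ₂)].
At t = 53.85: e^(−t/τ₁) = 0.0804995, e^(−t/τ₂) = 0.124145.
C₂ = 3.713·[1 − (21.3732·0.0804995 − 25.8112·0.124145)/(-4.43793)] = 3.713·0.665657 = 2.47158 g/L.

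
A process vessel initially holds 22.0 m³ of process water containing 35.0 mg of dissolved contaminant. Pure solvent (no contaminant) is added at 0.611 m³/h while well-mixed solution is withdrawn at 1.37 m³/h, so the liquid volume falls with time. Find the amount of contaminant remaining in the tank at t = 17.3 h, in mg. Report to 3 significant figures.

6.79 mg

Total volume: dV/dt = Q_in − Q_out = -0.75900 m³/h, so V(t) = 22.0 − 0.75900 t and V(17.3) = 8.8693 m³.
Species balance (pure solvent in): dm/dt = −Q_out · m/V(t).
dm/m = −Q_out dt/(V₀ − 0.75900 t); integrating gives ln(m/m₀) = −(Q_out/(Q_in−Q_out)) ln(V/V₀).
m = m₀ (V₀/V)^(Q_out/(Q_in−Q_out)) = 35.0 × (22.0/8.8693)^(-1.8050) = 6.7910 mg.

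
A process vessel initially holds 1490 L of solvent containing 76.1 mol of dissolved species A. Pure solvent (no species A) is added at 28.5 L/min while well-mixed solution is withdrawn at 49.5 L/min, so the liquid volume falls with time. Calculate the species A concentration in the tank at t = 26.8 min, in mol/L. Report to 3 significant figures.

Let m(t) be the amount of species A. Volume: V(t) = V₀ + (Q_in − Q_out) t = 1490 − 21.000 t; V(26.8) = 927.20 L.
Solute balance: dm/dt = 0 − Q_out C = −Q_out m/V(t).
dm/m = −Q_out dt/(V₀ − 21.000 t); integrating gives ln(m/m₀) = −(Q_out/(Q_in−Q_out)) ln(V/V₀).
m = m₀ (V₀/V)^(Q_out/(Q_in−Q_out)) = 76.1 × (1490/927.20)^(-2.3571) = 24.876 mol.
C = m/V = 24.876/927.20 = 0.026829 mol/L.

0.0268 mol/L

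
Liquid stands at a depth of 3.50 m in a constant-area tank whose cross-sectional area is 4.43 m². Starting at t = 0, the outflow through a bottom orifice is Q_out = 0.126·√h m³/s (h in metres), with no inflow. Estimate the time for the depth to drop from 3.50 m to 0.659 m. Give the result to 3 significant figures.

With no inflow, A dh/dt = −0.126 √h.
Separate and integrate: 2(√h − √h₀) = −(0.126/A) t.
t = 2A(√h₀ − √h)/0.126 = 2·4.43·(√3.50 − √0.659)/0.126
  = 8.8600 × (1.8708 − 0.81179) / 0.126 = 74.469 s.

74.5 s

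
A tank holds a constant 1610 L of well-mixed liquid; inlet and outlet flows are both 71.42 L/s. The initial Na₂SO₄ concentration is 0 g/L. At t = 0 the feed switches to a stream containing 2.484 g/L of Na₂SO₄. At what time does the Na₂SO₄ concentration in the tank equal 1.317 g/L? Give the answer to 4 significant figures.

17.03 s

Mass balance on the solute (V constant): V dC/dt = Q(C_in − C), so τ = V/Q = 22.5427 s.
C(t) = C_in + (C₀ − C_in) e^(−t/τ). Set C = 1.317 and solve for t:
e^(−t/τ) = (C − C_in)/(C₀ − C_in) = (1.317 − 2.484)/(0 − 2.484) = 0.469807
t = −τ ln(…) = 22.5427 × 0.755434 = 17.0295 s.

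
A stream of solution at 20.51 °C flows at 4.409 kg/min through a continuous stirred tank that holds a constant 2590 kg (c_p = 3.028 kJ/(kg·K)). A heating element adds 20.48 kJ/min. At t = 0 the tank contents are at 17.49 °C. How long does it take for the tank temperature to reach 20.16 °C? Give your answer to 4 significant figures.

M c_p dT/dt = ṁ c_p (T_in − T) + Q̇.
τ = M/ṁ = 587.435 min; T_ss = T_in + Q̇/(ṁ c_p) = 22.0440 °C.
T(t) = T_ss + (T₀ − T_ss) e^(−t/τ). Set T = 20.16:
e^(−t/τ) = (20.16 − 22.0440)/(17.49 − 22.0440) = 0.413706
t = −587.435 · ln(0.413706) = 518.470 min.

518.5 min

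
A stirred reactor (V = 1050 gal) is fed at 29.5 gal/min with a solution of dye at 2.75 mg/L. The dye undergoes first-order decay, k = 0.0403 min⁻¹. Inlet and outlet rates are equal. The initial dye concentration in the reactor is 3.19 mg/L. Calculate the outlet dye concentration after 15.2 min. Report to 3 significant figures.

V dC/dt = Q(C_in − C) − k V C.
dC/dt = (Q/V) C_in − (Q/V + k) C; effective rate a = Q/V + k = 0.028095 + 0.0403 = 0.068395 min⁻¹.
C_ss = Q C_in/(Q + kV) = 1.1296 mg/L; C(t) = C_ss + (C₀ − C_ss) e^(−a t).
C(15.2) = 1.1296 + (2.0604)·e^(−0.068395·15.2) = 1.1296 + (2.0604)·0.35359 = 1.8582 mg/L.

1.86 mg/L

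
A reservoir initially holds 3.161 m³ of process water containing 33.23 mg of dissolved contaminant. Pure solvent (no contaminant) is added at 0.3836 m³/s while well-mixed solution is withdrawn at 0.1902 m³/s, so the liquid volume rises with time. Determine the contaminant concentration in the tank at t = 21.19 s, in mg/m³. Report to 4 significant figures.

Total volume: dV/dt = Q_in − Q_out = 0.193400 m³/s, so V(t) = 3.161 + 0.193400 t and V(21.19) = 7.25915 m³.
Species balance (pure solvent in): dm/dt = −Q_out · m/V(t).
dm/m = −Q_out dt/(V₀ + 0.193400 t); integrating gives ln(m/m₀) = −(Q_out/(Q_in−Q_out)) ln(V/V₀).
m = m₀ (V₀/V)^(Q_out/(Q_in−Q_out)) = 33.23 × (3.161/7.25915)^(0.983454) = 14.6704 mg.
C = m/V = 14.6704/7.25915 = 2.02096 mg/m³.

2.021 mg/m³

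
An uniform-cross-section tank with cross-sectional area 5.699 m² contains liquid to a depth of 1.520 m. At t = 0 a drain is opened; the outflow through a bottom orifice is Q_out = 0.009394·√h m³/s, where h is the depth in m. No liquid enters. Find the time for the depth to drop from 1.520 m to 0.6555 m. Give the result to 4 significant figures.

Accumulation of liquid (constant cross-section A): A dh/dt = −0.009394 √h.
Separate and integrate: 2(√h − √h₀) = −(0.009394/A) t.
t = 2A(√h₀ − √h)/0.009394 = 2·5.699·(√1.520 − √0.6555)/0.009394
  = 11.3980 × (1.23288 − 0.809630) / 0.009394 = 513.545 s.

513.5 s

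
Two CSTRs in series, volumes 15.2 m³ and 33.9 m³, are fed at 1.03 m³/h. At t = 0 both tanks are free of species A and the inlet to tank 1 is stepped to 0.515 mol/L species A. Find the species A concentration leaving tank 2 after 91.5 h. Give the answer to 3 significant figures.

Each tank obeys Vᵢ dCᵢ/dt = Q(Cᵢ₋₁ − Cᵢ), so τᵢ = Vᵢ/Q.
τ₁ = 15.2/1.03 = 14.757 h; τ₂ = 33.9/1.03 = 32.913 h.
Solving the cascade with C₁(0)=C₂(0)=0 gives C₂(t) = C_in[1 − (τ₁ e^(−t/τ₁) − τ₂ e^(−t/τ₂))/(τ₁ − τ₂)].
At t = 91.5: e^(−t/τ₁) = 0.0020288, e^(−t/τ₂) = 0.062033.
C₂ = 0.515·[1 − (14.757·0.0020288 − 32.913·0.062033)/(-18.155)] = 0.515·0.88919 = 0.45793 mol/L.

0.458 mol/L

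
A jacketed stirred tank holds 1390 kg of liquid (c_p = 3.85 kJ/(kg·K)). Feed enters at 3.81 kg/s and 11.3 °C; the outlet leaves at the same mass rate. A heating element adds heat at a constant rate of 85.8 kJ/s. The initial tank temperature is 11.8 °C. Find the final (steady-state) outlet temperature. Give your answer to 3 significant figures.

17.1 °C

Energy balance: M c_p dT/dt = ṁ c_p (T_in − T) + 85.8.
At steady state dT/dt = 0 ⇒ T_ss = T_in + Q̇/(ṁ c_p) = 11.3 + 85.8/(3.81·3.85) = 17.149 °C.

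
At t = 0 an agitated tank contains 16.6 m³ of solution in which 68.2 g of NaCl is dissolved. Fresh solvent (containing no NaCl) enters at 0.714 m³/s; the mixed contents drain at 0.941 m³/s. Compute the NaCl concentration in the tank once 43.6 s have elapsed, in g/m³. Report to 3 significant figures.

0.237 g/m³

Let m(t) be the amount of NaCl. Volume: V(t) = V₀ + (Q_in − Q_out) t = 16.6 − 0.22700 t; V(43.6) = 6.7028 m³.
Solute balance: dm/dt = 0 − Q_out C = −Q_out m/V(t).
Separate: dm/m = −Q_out dt/V(t) ⇒ ln(m/m₀) = −(Q_out/(Q_in−Q_out)) ln(V/V₀).
m = m₀ (V₀/V)^(Q_out/(Q_in−Q_out)) = 68.2 × (16.6/6.7028)^(-4.1454) = 1.5890 g.
C = m/V = 1.5890/6.7028 = 0.23706 g/m³.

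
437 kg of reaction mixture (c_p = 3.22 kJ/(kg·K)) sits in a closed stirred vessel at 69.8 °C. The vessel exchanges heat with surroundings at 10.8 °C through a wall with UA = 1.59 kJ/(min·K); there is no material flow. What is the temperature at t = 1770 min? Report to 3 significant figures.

18.8 °C

M c_p dT/dt = −UA(T − T_amb).
dT/dt = (T_ss − T)/τ with T_ss = T_amb = 10.800 °C, τ = M c_p/UA = 437·3.22/1.59 = 884.99 min.
Solution: T(t) = T_ss + (T₀ − T_ss) e^(−t/τ).
T(1770) = 10.800 + (59.000)·0.13533 = 18.785 °C.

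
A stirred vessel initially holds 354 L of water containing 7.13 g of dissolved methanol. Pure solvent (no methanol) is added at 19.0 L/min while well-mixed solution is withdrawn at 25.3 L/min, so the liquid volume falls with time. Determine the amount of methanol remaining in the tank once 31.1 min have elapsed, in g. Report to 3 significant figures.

0.280 g

Let m(t) be the amount of methanol. Volume: V(t) = V₀ + (Q_in − Q_out) t = 354 − 6.3000 t; V(31.1) = 158.07 L.
No methanol enters, so dm/dt = −Q_out · (m/V).
Separate: dm/m = −Q_out dt/V(t) ⇒ ln(m/m₀) = −(Q_out/(Q_in−Q_out)) ln(V/V₀).
m = m₀ (V₀/V)^(Q_out/(Q_in−Q_out)) = 7.13 × (354/158.07)^(-4.0159) = 0.27984 g.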